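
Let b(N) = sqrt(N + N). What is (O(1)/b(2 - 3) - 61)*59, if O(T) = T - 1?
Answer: -3599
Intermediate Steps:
O(T) = -1 + T
b(N) = sqrt(2)*sqrt(N) (b(N) = sqrt(2*N) = sqrt(2)*sqrt(N))
(O(1)/b(2 - 3) - 61)*59 = ((-1 + 1)/((sqrt(2)*sqrt(2 - 3))) - 61)*59 = (0/((sqrt(2)*sqrt(-1))) - 61)*59 = (0/((sqrt(2)*I)) - 61)*59 = (0/((I*sqrt(2))) - 61)*59 = (0*(-I*sqrt(2)/2) - 61)*59 = (0 - 61)*59 = -61*59 = -3599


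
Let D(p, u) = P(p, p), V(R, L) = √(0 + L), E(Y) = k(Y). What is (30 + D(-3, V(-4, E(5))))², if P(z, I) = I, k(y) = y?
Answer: 729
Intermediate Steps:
E(Y) = Y
V(R, L) = √L
D(p, u) = p
(30 + D(-3, V(-4, E(5))))² = (30 - 3)² = 27² = 729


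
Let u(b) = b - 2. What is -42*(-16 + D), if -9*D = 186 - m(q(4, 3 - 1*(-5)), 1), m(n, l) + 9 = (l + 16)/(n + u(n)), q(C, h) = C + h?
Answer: 52087/33 ≈ 1578.4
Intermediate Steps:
u(b) = -2 + b
m(n, l) = -9 + (16 + l)/(-2 + 2*n) (m(n, l) = -9 + (l + 16)/(n + (-2 + n)) = -9 + (16 + l)/(-2 + 2*n))
D = -4273/198 (D = -(186 - (34 + 1 - 18*(4 + (3 - 1*(-5))))/(2*(-1 + (4 + (3 - 1*(-5))))))/9 = -(186 - (34 + 1 - 18*(4 + (3 + 5)))/(2*(-1 + (4 + (3 + 5)))))/9 = -(186 - (34 + 1 - 18*(4 + 8))/(2*(-1 + (4 + 8))))/9 = -(186 - (34 + 1 - 18*12)/(2*(-1 + 12)))/9 = -(186 - (34 + 1 - 216)/(2*11))/9 = -(186 - (-181)/(2*11))/9 = -(186 - 1*(-181/22))/9 = -(186 + 181/22)/9 = -⅑*4273/22 = -4273/198 ≈ -21.581)
-42*(-16 + D) = -42*(-16 - 4273/198) = -42*(-7441/198) = 52087/33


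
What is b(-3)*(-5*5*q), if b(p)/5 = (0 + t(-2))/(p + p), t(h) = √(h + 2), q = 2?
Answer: 0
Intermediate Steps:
t(h) = √(2 + h)
b(p) = 0 (b(p) = 5*((0 + √(2 - 2))/(p + p)) = 5*((0 + √0)/((2*p))) = 5*((0 + 0)*(1/(2*p))) = 5*(0*(1/(2*p))) = 5*0 = 0)
b(-3)*(-5*5*q) = 0*(-5*5*2) = 0*(-25*2) = 0*(-1*50) = 0*(-50) = 0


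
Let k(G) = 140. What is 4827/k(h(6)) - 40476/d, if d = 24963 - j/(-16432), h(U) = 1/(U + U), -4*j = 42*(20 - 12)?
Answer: 157240185607/4785572540 ≈ 32.857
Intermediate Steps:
j = -84 (j = -21*(20 - 12)/2 = -21*8/2 = -1/4*336 = -84)
h(U) = 1/(2*U)
d = 102547983/4108 (d = 24963 - (-84)/(-16432) = 24963 - (-84)*(-1)/16432 = 24963 - 1*21/4108 = 24963 - 21/4108 = 102547983/4108 ≈ 24963.)
4827/k(h(6)) - 40476/d = 4827/140 - 40476/102547983/4108 = 4827*(1/140) - 40476*4108/102547983 = 4827/140 - 55425136/34182661 = 157240185607/4785572540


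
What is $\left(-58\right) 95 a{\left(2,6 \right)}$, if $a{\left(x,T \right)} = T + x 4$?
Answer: $-77140$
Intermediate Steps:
$a{\left(x,T \right)} = T + 4 x$
$\left(-58\right) 95 a{\left(2,6 \right)} = \left(-58\right) 95 \left(6 + 4 \cdot 2\right) = - 5510 \left(6 + 8\right) = \left(-5510\right) 14 = -77140$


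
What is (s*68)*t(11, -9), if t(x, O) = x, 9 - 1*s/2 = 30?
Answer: -31416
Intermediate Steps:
s = -42 (s = 18 - 2*30 = 18 - 60 = -42)
(s*68)*t(11, -9) = -42*68*11 = -2856*11 = -31416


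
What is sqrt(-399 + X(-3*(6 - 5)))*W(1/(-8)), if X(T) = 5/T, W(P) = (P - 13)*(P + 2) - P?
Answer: -1567*I*sqrt(3606)/192 ≈ -490.1*I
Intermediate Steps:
W(P) = -P + (-13 + P)*(2 + P) (W(P) = (-13 + P)*(2 + P) - P = -P + (-13 + P)*(2 + P))
sqrt(-399 + X(-3*(6 - 5)))*W(1/(-8)) = sqrt(-399 + 5/((-3*(6 - 5))))*(-26 + (1/(-8))**2 - 12/(-8)) = sqrt(-399 + 5/((-3*1)))*(-26 + (-1/8)**2 - 12*(-1/8)) = sqrt(-399 + 5/(-3))*(-26 + 1/64 + 3/2) = sqrt(-399 + 5*(-1/3))*(-1567/64) = sqrt(-399 - 5/3)*(-1567/64) = sqrt(-1202/3)*(-1567/64) = (I*sqrt(3606)/3)*(-1567/64) = -1567*I*sqrt(3606)/192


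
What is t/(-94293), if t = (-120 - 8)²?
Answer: -16384/94293 ≈ -0.17376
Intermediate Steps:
t = 16384 (t = (-128)² = 16384)
t/(-94293) = 16384/(-94293) = 16384*(-1/94293) = -16384/94293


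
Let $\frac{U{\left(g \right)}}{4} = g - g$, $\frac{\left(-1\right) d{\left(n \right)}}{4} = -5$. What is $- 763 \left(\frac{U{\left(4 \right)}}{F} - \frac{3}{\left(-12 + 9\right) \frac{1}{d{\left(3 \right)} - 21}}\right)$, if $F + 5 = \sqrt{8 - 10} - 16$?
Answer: $763$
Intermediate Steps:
$d{\left(n \right)} = 20$ ($d{\left(n \right)} = \left(-4\right) \left(-5\right) = 20$)
$U{\left(g \right)} = 0$ ($U{\left(g \right)} = 4 \left(g - g\right) = 4 \cdot 0 = 0$)
$F = -21 + i \sqrt{2}$ ($F = -5 - \left(16 - \sqrt{8 - 10}\right) = -5 - \left(16 - \sqrt{-2}\right) = -5 - \left(16 - i \sqrt{2}\right) = -21 + i \sqrt{2} \approx -21.0 + 1.4142 i$)
$- 763 \left(\frac{U{\left(4 \right)}}{F} - \frac{3}{\left(-12 + 9\right) \frac{1}{d{\left(3 \right)} - 21}}\right) = - 763 \left(\frac{0}{-21 + i \sqrt{2}} - \frac{3}{\left(-12 + 9\right) \frac{1}{20 - 21}}\right) = - 763 \left(0 - \frac{3}{\left(-3\right) \frac{1}{-1}}\right) = - 763 \left(0 - \frac{3}{\left(-3\right) \left(-1\right)}\right) = - 763 \left(0 - \frac{3}{3}\right) = - 763 \left(0 - 1\right) = \left(-763\right) \left(-1\right) = 763$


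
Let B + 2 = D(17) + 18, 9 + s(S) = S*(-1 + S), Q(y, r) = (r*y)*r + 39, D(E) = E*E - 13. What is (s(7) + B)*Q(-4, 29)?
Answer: -1080625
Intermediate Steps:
D(E) = -13 + E² (D(E) = E² - 13 = -13 + E²)
Q(y, r) = 39 + y*r² (Q(y, r) = y*r² + 39 = 39 + y*r²)
s(S) = -9 + S*(-1 + S)
B = 292 (B = -2 + ((-13 + 17²) + 18) = -2 + ((-13 + 289) + 18) = -2 + (276 + 18) = -2 + 294 = 292)
(s(7) + B)*Q(-4, 29) = ((-9 + 7² - 1*7) + 292)*(39 - 4*29²) = ((-9 + 49 - 7) + 292)*(39 - 4*841) = (33 + 292)*(39 - 3364) = 325*(-3325) = -1080625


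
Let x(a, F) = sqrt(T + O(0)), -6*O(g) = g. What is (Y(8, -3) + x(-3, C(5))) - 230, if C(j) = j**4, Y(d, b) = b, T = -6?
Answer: -233 + I*sqrt(6) ≈ -233.0 + 2.4495*I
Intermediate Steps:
O(g) = -g/6
x(a, F) = I*sqrt(6) (x(a, F) = sqrt(-6 - 1/6*0) = sqrt(-6 + 0) = sqrt(-6) = I*sqrt(6))
(Y(8, -3) + x(-3, C(5))) - 230 = (-3 + I*sqrt(6)) - 230 = -233 + I*sqrt(6)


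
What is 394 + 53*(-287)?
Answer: -14817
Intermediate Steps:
394 + 53*(-287) = 394 - 15211 = -14817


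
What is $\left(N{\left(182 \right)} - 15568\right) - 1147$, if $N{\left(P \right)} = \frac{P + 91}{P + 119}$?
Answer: $- \frac{718706}{43} \approx -16714.0$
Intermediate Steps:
$N{\left(P \right)} = \frac{91 + P}{119 + P}$
$\left(N{\left(182 \right)} - 15568\right) - 1147 = \left(\frac{91 + 182}{119 + 182} - 15568\right) - 1147 = \left(\frac{1}{301} \cdot 273 - 15568\right) - 1147 = \left(\frac{39}{43} - 15568\right) - 1147 = - \frac{669385}{43} - 1147 = - \frac{718706}{43}$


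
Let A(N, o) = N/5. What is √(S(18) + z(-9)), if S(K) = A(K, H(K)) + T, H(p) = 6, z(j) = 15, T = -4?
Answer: √365/5 ≈ 3.8210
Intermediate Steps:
A(N, o) = N/5 (A(N, o) = N*(⅕) = N/5)
S(K) = -4 + K/5 (S(K) = K/5 - 4 = -4 + K/5)
√(S(18) + z(-9)) = √((-4 + (⅕)*18) + 15) = √((-4 + 18/5) + 15) = √(-⅖ + 15) = √(73/5) = √365/5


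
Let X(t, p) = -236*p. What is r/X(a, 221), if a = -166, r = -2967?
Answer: 2967/52156 ≈ 0.056887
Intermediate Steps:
r/X(a, 221) = -2967/((-236*221)) = -2967/(-52156) = -2967*(-1/52156) = 2967/52156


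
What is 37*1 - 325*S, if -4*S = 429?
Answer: 139573/4 ≈ 34893.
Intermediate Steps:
S = -429/4 (S = -¼*429 = -429/4 ≈ -107.25)
37*1 - 325*S = 37*1 - 325*(-429/4) = 37 + 139425/4 = 139573/4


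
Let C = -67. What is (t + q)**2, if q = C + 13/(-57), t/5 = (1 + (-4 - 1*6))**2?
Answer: 370678009/3249 ≈ 1.1409e+5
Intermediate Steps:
t = 405 (t = 5*(1 + (-4 - 1*6))**2 = 5*(1 + (-4 - 6))**2 = 5*(1 - 10)**2 = 5*(-9)**2 = 5*81 = 405)
q = -3832/57 (q = -67 + 13/(-57) = -67 + 13*(-1/57) = -67 - 13/57 = -3832/57 ≈ -67.228)
(t + q)**2 = (405 - 3832/57)**2 = (19253/57)**2 = 370678009/3249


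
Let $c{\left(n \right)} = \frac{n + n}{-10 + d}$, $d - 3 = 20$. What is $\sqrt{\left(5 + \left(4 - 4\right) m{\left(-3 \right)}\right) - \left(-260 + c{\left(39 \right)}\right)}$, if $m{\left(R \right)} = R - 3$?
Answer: $\sqrt{259} \approx 16.093$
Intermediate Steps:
$d = 23$ ($d = 3 + 20 = 23$)
$m{\left(R \right)} = -3 + R$
$c{\left(n \right)} = \frac{2 n}{13}$ ($c{\left(n \right)} = \frac{n + n}{-10 + 23} = \frac{2 n}{13}$)
$\sqrt{\left(5 + \left(4 - 4\right) m{\left(-3 \right)}\right) - \left(-260 + c{\left(39 \right)}\right)} = \sqrt{\left(5 + \left(4 - 4\right) \left(-3 - 3\right)\right) - \left(-260 + \frac{2}{13} \cdot 39\right)} = \sqrt{\left(5 + \left(4 - 4\right) \left(-6\right)\right) + \left(260 - 6\right)} = \sqrt{\left(5 + 0 \left(-6\right)\right) + \left(260 - 6\right)} = \sqrt{\left(5 + 0\right) + 254} = \sqrt{5 + 254} = \sqrt{259}$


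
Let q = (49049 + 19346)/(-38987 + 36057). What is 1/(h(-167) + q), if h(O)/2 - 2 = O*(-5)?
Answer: 586/967285 ≈ 0.00060582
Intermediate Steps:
h(O) = 4 - 10*O (h(O) = 4 + 2*(O*(-5)) = 4 + 2*(-5*O) = 4 - 10*O)
q = -13679/586 (q = 68395/(-2930) = 68395*(-1/2930) = -13679/586 ≈ -23.343)
1/(h(-167) + q) = 1/((4 - 10*(-167)) - 13679/586) = 1/((4 + 1670) - 13679/586) = 1/(1674 - 13679/586) = 1/(967285/586) = 586/967285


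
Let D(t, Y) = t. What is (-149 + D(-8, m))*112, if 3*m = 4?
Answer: -17584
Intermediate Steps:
m = 4/3 (m = (⅓)*4 = 4/3 ≈ 1.3333)
(-149 + D(-8, m))*112 = (-149 - 8)*112 = -157*112 = -17584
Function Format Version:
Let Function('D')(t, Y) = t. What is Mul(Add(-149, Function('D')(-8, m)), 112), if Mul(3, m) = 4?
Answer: -17584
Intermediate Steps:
m = Rational(4, 3) (m = Mul(Rational(1, 3), 4) = Rational(4, 3) ≈ 1.3333)
Mul(Add(-149, Function('D')(-8, m)), 112) = Mul(Add(-149, -8), 112) = Mul(-157, 112) = -17584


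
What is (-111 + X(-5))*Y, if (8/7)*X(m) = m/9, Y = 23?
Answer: -184621/72 ≈ -2564.2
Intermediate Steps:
X(m) = 7*m/72 (X(m) = 7*(m/9)/8 = 7*m/72)
(-111 + X(-5))*Y = (-111 + (7/72)*(-5))*23 = (-111 - 35/72)*23 = -8027/72*23 = -184621/72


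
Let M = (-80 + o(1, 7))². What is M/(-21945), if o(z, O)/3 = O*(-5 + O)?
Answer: -76/1155 ≈ -0.065801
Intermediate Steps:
o(z, O) = 3*O*(-5 + O) (o(z, O) = 3*(O*(-5 + O)) = 3*O*(-5 + O))
M = 1444 (M = (-80 + 3*7*(-5 + 7))² = (-80 + 3*7*2)² = (-80 + 42)² = (-38)² = 1444)
M/(-21945) = 1444/(-21945) = 1444*(-1/21945) = -76/1155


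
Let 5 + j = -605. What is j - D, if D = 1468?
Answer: -2078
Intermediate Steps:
j = -610 (j = -5 - 605 = -610)
j - D = -610 - 1*1468 = -610 - 1468 = -2078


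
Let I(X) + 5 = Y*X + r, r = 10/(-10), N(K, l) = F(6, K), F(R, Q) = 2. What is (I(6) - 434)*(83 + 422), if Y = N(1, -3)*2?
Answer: -210080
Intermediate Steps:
N(K, l) = 2
r = -1 (r = 10*(-⅒) = -1)
Y = 4 (Y = 2*2 = 4)
I(X) = -6 + 4*X (I(X) = -5 + (4*X - 1) = -5 + (-1 + 4*X) = -6 + 4*X)
(I(6) - 434)*(83 + 422) = ((-6 + 4*6) - 434)*(83 + 422) = ((-6 + 24) - 434)*505 = (18 - 434)*505 = -416*505 = -210080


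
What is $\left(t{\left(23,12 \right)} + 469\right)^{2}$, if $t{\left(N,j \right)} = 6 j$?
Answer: $292681$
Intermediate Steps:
$\left(t{\left(23,12 \right)} + 469\right)^{2} = \left(6 \cdot 12 + 469\right)^{2} = \left(72 + 469\right)^{2} = 541^{2} = 292681$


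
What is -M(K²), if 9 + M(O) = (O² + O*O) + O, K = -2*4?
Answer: -8247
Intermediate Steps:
K = -8
M(O) = -9 + O + 2*O² (M(O) = -9 + ((O² + O*O) + O) = -9 + ((O² + O²) + O) = -9 + (2*O² + O) = -9 + (O + 2*O²) = -9 + O + 2*O²)
-M(K²) = -(-9 + (-8)² + 2*((-8)²)²) = -(-9 + 64 + 2*64²) = -(-9 + 64 + 2*4096) = -(-9 + 64 + 8192) = -1*8247 = -8247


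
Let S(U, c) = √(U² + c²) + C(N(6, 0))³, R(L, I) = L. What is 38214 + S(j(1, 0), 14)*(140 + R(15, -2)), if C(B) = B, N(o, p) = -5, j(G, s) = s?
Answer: 21009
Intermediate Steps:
S(U, c) = -125 + √(U² + c²) (S(U, c) = √(U² + c²) + (-5)³ = √(U² + c²) - 125 = -125 + √(U² + c²))
38214 + S(j(1, 0), 14)*(140 + R(15, -2)) = 38214 + (-125 + √(0² + 14²))*(140 + 15) = 38214 + (-125 + √(0 + 196))*155 = 38214 + (-125 + √196)*155 = 38214 + (-125 + 14)*155 = 38214 - 111*155 = 38214 - 17205 = 21009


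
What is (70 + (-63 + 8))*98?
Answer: 1470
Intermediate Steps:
(70 + (-63 + 8))*98 = (70 - 55)*98 = 15*98 = 1470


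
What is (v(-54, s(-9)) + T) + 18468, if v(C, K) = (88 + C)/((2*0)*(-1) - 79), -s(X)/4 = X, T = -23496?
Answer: -397246/79 ≈ -5028.4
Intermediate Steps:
s(X) = -4*X
v(C, K) = -88/79 - C/79 (v(C, K) = (88 + C)/(0*(-1) - 79) = (88 + C)/(0 - 79) = (88 + C)/(-79) = (88 + C)*(-1/79) = -88/79 - C/79)
(v(-54, s(-9)) + T) + 18468 = ((-88/79 - 1/79*(-54)) - 23496) + 18468 = ((-88/79 + 54/79) - 23496) + 18468 = (-34/79 - 23496) + 18468 = -1856218/79 + 18468 = -397246/79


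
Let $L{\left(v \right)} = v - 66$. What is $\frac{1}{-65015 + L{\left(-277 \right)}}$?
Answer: $- \frac{1}{65358} \approx -1.53 \cdot 10^{-5}$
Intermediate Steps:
$L{\left(v \right)} = -66 + v$
$\frac{1}{-65015 + L{\left(-277 \right)}} = \frac{1}{-65015 - 343} = \frac{1}{-65358} = - \frac{1}{65358}$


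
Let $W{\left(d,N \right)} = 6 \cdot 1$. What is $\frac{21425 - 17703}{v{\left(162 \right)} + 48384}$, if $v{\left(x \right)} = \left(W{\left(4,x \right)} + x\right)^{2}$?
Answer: $\frac{1861}{38304} \approx 0.048585$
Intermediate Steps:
$W{\left(d,N \right)} = 6$
$v{\left(x \right)} = \left(6 + x\right)^{2}$
$\frac{21425 - 17703}{v{\left(162 \right)} + 48384} = \frac{21425 - 17703}{\left(6 + 162\right)^{2} + 48384} = \frac{3722}{168^{2} + 48384} = \frac{3722}{28224 + 48384} = \frac{3722}{76608} = 3722 \cdot \frac{1}{76608} = \frac{1861}{38304}$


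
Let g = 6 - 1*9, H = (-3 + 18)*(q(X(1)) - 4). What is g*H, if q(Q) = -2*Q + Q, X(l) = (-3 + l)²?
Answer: 360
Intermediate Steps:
q(Q) = -Q
H = -120 (H = (-3 + 18)*(-(-3 + 1)² - 4) = 15*(-1*(-2)² - 4) = 15*(-1*4 - 4) = 15*(-4 - 4) = 15*(-8) = -120)
g = -3 (g = 6 - 9 = -3)
g*H = -3*(-120) = 360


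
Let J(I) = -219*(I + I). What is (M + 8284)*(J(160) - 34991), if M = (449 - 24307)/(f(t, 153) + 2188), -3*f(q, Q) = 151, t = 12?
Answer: -5574407203978/6413 ≈ -8.6924e+8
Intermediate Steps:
f(q, Q) = -151/3 (f(q, Q) = -⅓*151 = -151/3)
J(I) = -438*I
M = -71574/6413 (M = (449 - 24307)/(-151/3 + 2188) = -23858/6413/3 = -23858*3/6413 = -71574/6413 ≈ -11.161)
(M + 8284)*(J(160) - 34991) = (-71574/6413 + 8284)*(-438*160 - 34991) = 53053718*(-70080 - 34991)/6413 = (53053718/6413)*(-105071) = -5574407203978/6413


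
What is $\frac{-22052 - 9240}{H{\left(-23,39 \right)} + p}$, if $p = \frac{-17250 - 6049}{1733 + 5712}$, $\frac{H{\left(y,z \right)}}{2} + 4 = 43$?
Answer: $- \frac{232968940}{557411} \approx -417.95$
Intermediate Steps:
$H{\left(y,z \right)} = 78$ ($H{\left(y,z \right)} = -8 + 2 \cdot 43 = -8 + 86 = 78$)
$p = - \frac{23299}{7445} \approx -3.1295$
$\frac{-22052 - 9240}{H{\left(-23,39 \right)} + p} = \frac{-22052 - 9240}{78 - \frac{23299}{7445}} = - \frac{31292}{\frac{557411}{7445}} = \left(-31292\right) \frac{7445}{557411} = - \frac{232968940}{557411}$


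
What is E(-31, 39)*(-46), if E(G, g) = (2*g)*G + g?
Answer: 109434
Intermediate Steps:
E(G, g) = g + 2*G*g (E(G, g) = 2*G*g + g = g + 2*G*g)
E(-31, 39)*(-46) = (39*(1 + 2*(-31)))*(-46) = (39*(1 - 62))*(-46) = (39*(-61))*(-46) = -2379*(-46) = 109434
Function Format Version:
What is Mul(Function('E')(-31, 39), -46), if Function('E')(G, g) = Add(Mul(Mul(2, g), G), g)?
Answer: 109434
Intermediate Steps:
Function('E')(G, g) = Add(g, Mul(2, G, g)) (Function('E')(G, g) = Add(Mul(2, G, g), g) = Add(g, Mul(2, G, g)))
Mul(Function('E')(-31, 39), -46) = Mul(Mul(39, Add(1, Mul(2, -31))), -46) = Mul(Mul(39, Add(1, -62)), -46) = Mul(Mul(39, -61), -46) = Mul(-2379, -46) = 109434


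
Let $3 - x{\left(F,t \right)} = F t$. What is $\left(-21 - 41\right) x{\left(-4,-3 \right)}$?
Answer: $558$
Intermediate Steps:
$x{\left(F,t \right)} = 3 - F t$
$\left(-21 - 41\right) x{\left(-4,-3 \right)} = \left(-21 - 41\right) \left(3 - \left(-4\right) \left(-3\right)\right) = - 62 \left(3 - 12\right) = \left(-62\right) \left(-9\right) = 558$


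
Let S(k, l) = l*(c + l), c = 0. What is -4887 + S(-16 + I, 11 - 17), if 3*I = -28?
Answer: -4851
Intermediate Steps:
I = -28/3 (I = (1/3)*(-28) = -28/3 ≈ -9.3333)
S(k, l) = l**2 (S(k, l) = l*(0 + l) = l*l = l**2)
-4887 + S(-16 + I, 11 - 17) = -4887 + (11 - 17)**2 = -4887 + (-6)**2 = -4887 + 36 = -4851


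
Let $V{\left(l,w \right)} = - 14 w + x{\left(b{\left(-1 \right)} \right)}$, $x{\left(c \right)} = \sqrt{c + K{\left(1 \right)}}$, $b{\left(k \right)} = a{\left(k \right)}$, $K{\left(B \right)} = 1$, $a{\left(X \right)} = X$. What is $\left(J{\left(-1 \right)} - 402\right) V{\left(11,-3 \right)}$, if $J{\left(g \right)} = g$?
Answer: $-16926$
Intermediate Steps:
$b{\left(k \right)} = k$
$x{\left(c \right)} = \sqrt{1 + c}$ ($x{\left(c \right)} = \sqrt{c + 1} = \sqrt{1 + c}$)
$V{\left(l,w \right)} = - 14 w$ ($V{\left(l,w \right)} = - 14 w + \sqrt{1 - 1} = - 14 w + \sqrt{0} = - 14 w + 0 = - 14 w$)
$\left(J{\left(-1 \right)} - 402\right) V{\left(11,-3 \right)} = \left(-1 - 402\right) \left(\left(-14\right) \left(-3\right)\right) = \left(-403\right) 42 = -16926$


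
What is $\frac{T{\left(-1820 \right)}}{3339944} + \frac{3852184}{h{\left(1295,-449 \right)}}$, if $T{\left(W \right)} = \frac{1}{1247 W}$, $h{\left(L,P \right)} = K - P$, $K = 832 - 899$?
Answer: $\frac{14600040282652289729}{1447806072600160} \approx 10084.0$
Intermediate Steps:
$K = -67$ ($K = 832 - 899 = -67$)
$h{\left(L,P \right)} = -67 - P$
$T{\left(W \right)} = \frac{1}{1247 W}$
$\frac{T{\left(-1820 \right)}}{3339944} + \frac{3852184}{h{\left(1295,-449 \right)}} = \frac{\frac{1}{1247} \frac{1}{-1820}}{3339944} + \frac{3852184}{-67 - -449} = \frac{1}{1247} \left(- \frac{1}{1820}\right) \frac{1}{3339944} + \frac{3852184}{-67 + 449} = \left(- \frac{1}{2269540}\right) \frac{1}{3339944} + \frac{3852184}{382} = - \frac{1}{7580136505760} + 3852184 \cdot \frac{1}{382} = - \frac{1}{7580136505760} + \frac{1926092}{191} = \frac{14600040282652289729}{1447806072600160}$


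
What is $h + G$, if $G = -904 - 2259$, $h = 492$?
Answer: $-2671$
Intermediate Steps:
$G = -3163$ ($G = -904 - 2259 = -3163$)
$h + G = 492 - 3163 = -2671$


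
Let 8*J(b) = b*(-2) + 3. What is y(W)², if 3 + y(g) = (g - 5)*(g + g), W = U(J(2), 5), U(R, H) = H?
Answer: 9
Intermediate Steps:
J(b) = 3/8 - b/4 (J(b) = (b*(-2) + 3)/8 = (-2*b + 3)/8 = (3 - 2*b)/8 = 3/8 - b/4)
W = 5
y(g) = -3 + 2*g*(-5 + g) (y(g) = -3 + (g - 5)*(g + g) = -3 + (-5 + g)*(2*g) = -3 + 2*g*(-5 + g))
y(W)² = (-3 - 10*5 + 2*5²)² = (-3 - 50 + 2*25)² = (-3 - 50 + 50)² = (-3)² = 9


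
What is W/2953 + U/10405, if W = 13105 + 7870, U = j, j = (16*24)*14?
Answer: 234120203/30725965 ≈ 7.6196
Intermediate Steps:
j = 5376 (j = 384*14 = 5376)
U = 5376
W = 20975
W/2953 + U/10405 = 20975/2953 + 5376/10405 = 234120203/30725965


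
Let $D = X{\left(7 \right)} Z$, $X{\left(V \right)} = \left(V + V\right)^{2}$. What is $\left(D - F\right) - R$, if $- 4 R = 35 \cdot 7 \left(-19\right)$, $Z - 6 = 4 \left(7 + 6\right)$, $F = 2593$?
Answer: $\frac{30445}{4} \approx 7611.3$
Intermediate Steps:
$Z = 58$ ($Z = 6 + 4 \left(7 + 6\right) = 6 + 4 \cdot 13 = 6 + 52 = 58$)
$X{\left(V \right)} = 4 V^{2}$ ($X{\left(V \right)} = \left(2 V\right)^{2} = 4 V^{2}$)
$R = \frac{4655}{4}$ ($R = - \frac{35 \cdot 7 \left(-19\right)}{4} = - \frac{245 \left(-19\right)}{4} = \left(- \frac{1}{4}\right) \left(-4655\right) = \frac{4655}{4} \approx 1163.8$)
$D = 11368$ ($D = 4 \cdot 7^{2} \cdot 58 = 4 \cdot 49 \cdot 58 = 196 \cdot 58 = 11368$)
$\left(D - F\right) - R = \left(11368 - 2593\right) - \frac{4655}{4} = 8775 - \frac{4655}{4} = \frac{30445}{4}$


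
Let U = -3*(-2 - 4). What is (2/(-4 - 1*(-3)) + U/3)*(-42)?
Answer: -168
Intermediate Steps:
U = 18 (U = -3*(-6) = 18)
(2/(-4 - 1*(-3)) + U/3)*(-42) = (2/(-4 - 1*(-3)) + 18/3)*(-42) = (2/(-4 + 3) + 18*(⅓))*(-42) = (2/(-1) + 6)*(-42) = (2*(-1) + 6)*(-42) = (-2 + 6)*(-42) = 4*(-42) = -168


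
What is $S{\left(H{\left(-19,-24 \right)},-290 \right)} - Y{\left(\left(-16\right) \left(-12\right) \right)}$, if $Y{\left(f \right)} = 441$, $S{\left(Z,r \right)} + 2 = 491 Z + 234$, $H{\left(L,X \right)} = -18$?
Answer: $-9047$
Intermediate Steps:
$S{\left(Z,r \right)} = 232 + 491 Z$ ($S{\left(Z,r \right)} = -2 + \left(491 Z + 234\right) = -2 + \left(234 + 491 Z\right) = 232 + 491 Z$)
$S{\left(H{\left(-19,-24 \right)},-290 \right)} - Y{\left(\left(-16\right) \left(-12\right) \right)} = \left(232 + 491 \left(-18\right)\right) - 441 = \left(232 - 8838\right) - 441 = -8606 - 441 = -9047$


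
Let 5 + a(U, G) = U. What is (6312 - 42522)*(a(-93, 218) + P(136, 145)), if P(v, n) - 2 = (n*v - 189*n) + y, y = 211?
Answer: 274109700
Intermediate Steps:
P(v, n) = 213 - 189*n + n*v (P(v, n) = 2 + ((n*v - 189*n) + 211) = 2 + ((-189*n + n*v) + 211) = 2 + (211 - 189*n + n*v) = 213 - 189*n + n*v)
a(U, G) = -5 + U
(6312 - 42522)*(a(-93, 218) + P(136, 145)) = (6312 - 42522)*((-5 - 93) + (213 - 189*145 + 145*136)) = -36210*(-98 + (213 - 27405 + 19720)) = -36210*(-98 - 7472) = -36210*(-7570) = 274109700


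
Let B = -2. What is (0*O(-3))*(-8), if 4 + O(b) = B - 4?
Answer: 0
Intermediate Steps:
O(b) = -10 (O(b) = -4 + (-2 - 4) = -4 - 6 = -10)
(0*O(-3))*(-8) = (0*(-10))*(-8) = 0*(-8) = 0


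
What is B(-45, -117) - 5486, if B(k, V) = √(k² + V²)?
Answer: -5486 + 9*√194 ≈ -5360.6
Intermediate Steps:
B(k, V) = √(V² + k²)
B(-45, -117) - 5486 = √((-117)² + (-45)²) - 5486 = √(13689 + 2025) - 5486 = √15714 - 5486 = 9*√194 - 5486 = -5486 + 9*√194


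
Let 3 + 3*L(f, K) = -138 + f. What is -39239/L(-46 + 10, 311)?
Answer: 39239/59 ≈ 665.07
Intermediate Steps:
L(f, K) = -47 + f/3 (L(f, K) = -1 + (-138 + f)/3 = -1 + (-46 + f/3) = -47 + f/3)
-39239/L(-46 + 10, 311) = -39239/(-47 + (-46 + 10)/3) = -39239/(-47 + (⅓)*(-36)) = -39239/(-47 - 12) = -39239/(-59) = -39239*(-1/59) = 39239/59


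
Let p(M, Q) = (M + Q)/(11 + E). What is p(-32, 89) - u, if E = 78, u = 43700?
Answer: -3889243/89 ≈ -43699.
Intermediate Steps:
p(M, Q) = M/89 + Q/89 (p(M, Q) = (M + Q)/(11 + 78) = (M + Q)/89 = (M + Q)*(1/89) = M/89 + Q/89)
p(-32, 89) - u = ((1/89)*(-32) + (1/89)*89) - 1*43700 = (-32/89 + 1) - 43700 = 57/89 - 43700 = -3889243/89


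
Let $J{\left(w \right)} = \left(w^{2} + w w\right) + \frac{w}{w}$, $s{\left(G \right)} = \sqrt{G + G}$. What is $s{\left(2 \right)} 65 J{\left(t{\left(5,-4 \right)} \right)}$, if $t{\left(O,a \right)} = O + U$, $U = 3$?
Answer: $16770$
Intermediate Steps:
$s{\left(G \right)} = \sqrt{2} \sqrt{G}$ ($s{\left(G \right)} = \sqrt{2 G} = \sqrt{2} \sqrt{G}$)
$t{\left(O,a \right)} = 3 + O$ ($t{\left(O,a \right)} = O + 3 = 3 + O$)
$J{\left(w \right)} = 1 + 2 w^{2}$ ($J{\left(w \right)} = \left(w^{2} + w^{2}\right) + 1 = 2 w^{2} + 1 = 1 + 2 w^{2}$)
$s{\left(2 \right)} 65 J{\left(t{\left(5,-4 \right)} \right)} = \sqrt{2} \sqrt{2} \cdot 65 \left(1 + 2 \left(3 + 5\right)^{2}\right) = 2 \cdot 65 \left(1 + 2 \cdot 8^{2}\right) = 130 \left(1 + 2 \cdot 64\right) = 130 \left(1 + 128\right) = 130 \cdot 129 = 16770$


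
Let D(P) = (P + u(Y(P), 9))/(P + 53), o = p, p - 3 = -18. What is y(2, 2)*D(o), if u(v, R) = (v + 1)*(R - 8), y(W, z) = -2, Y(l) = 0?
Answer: 14/19 ≈ 0.73684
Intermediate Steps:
p = -15 (p = 3 - 18 = -15)
o = -15
u(v, R) = (1 + v)*(-8 + R)
D(P) = (1 + P)/(53 + P) (D(P) = (P + (-8 + 9 - 8*0 + 9*0))/(P + 53) = (P + (-8 + 9 + 0 + 0))/(53 + P) = (P + 1)/(53 + P) = (1 + P)/(53 + P))
y(2, 2)*D(o) = -2*(1 - 15)/(53 - 15) = -2*(-14)/38 = -(-14)/19 = -2*(-7/19) = 14/19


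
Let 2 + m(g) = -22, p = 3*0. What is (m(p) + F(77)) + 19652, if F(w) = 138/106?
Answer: 1040353/53 ≈ 19629.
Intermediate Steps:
p = 0
F(w) = 69/53 (F(w) = 138*(1/106) = 69/53)
m(g) = -24 (m(g) = -2 - 22 = -24)
(m(p) + F(77)) + 19652 = (-24 + 69/53) + 19652 = -1203/53 + 19652 = 1040353/53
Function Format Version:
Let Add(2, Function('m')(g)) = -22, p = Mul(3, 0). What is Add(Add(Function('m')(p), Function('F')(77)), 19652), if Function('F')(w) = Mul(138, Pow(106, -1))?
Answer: Rational(1040353, 53) ≈ 19629.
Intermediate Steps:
p = 0
Function('F')(w) = Rational(69, 53) (Function('F')(w) = Mul(138, Rational(1, 106)) = Rational(69, 53))
Function('m')(g) = -24 (Function('m')(g) = Add(-2, -22) = -24)
Add(Add(Function('m')(p), Function('F')(77)), 19652) = Add(Add(-24, Rational(69, 53)), 19652) = Add(Rational(-1203, 53), 19652) = Rational(1040353, 53)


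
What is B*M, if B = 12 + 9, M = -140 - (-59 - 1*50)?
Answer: -651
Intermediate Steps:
M = -31 (M = -140 - (-59 - 50) = -140 - 1*(-109) = -140 + 109 = -31)
B = 21
B*M = 21*(-31) = -651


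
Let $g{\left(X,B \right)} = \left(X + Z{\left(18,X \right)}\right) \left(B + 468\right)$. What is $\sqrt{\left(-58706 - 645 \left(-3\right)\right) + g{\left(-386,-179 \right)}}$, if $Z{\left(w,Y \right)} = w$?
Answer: $i \sqrt{163123} \approx 403.88 i$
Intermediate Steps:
$g{\left(X,B \right)} = \left(18 + X\right) \left(468 + B\right)$ ($g{\left(X,B \right)} = \left(X + 18\right) \left(B + 468\right) = \left(18 + X\right) \left(468 + B\right)$)
$\sqrt{\left(-58706 - 645 \left(-3\right)\right) + g{\left(-386,-179 \right)}} = \sqrt{\left(-58706 - 645 \left(-3\right)\right) + \left(8424 + 18 \left(-179\right) + 468 \left(-386\right) - -69094\right)} = \sqrt{\left(-58706 - -1935\right) + \left(8424 - 3222 - 180648 + 69094\right)} = \sqrt{\left(-58706 + 1935\right) - 106352} = \sqrt{-56771 - 106352} = \sqrt{-163123} = i \sqrt{163123}$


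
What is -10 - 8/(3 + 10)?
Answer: -138/13 ≈ -10.615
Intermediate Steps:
-10 - 8/(3 + 10) = -10 - 8/13 = -138/13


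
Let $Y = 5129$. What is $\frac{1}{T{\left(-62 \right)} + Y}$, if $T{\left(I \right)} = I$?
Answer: $\frac{1}{5067} \approx 0.00019736$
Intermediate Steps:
$\frac{1}{T{\left(-62 \right)} + Y} = \frac{1}{-62 + 5129} = \frac{1}{5067}$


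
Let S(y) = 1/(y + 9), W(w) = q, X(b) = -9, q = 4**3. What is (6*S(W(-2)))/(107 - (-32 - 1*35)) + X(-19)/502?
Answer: -18551/1062734 ≈ -0.017456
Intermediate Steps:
q = 64
W(w) = 64
S(y) = 1/(9 + y)
(6*S(W(-2)))/(107 - (-32 - 1*35)) + X(-19)/502 = (6/(9 + 64))/(107 - (-32 - 1*35)) - 9/502 = (6/73)/(107 - (-32 - 35)) - 9*1/502 = (6*(1/73))/(107 - 1*(-67)) - 9/502 = 6/(73*(107 + 67)) - 9/502 = (6/73)/174 - 9/502 = (6/73)*(1/174) - 9/502 = 1/2117 - 9/502 = -18551/1062734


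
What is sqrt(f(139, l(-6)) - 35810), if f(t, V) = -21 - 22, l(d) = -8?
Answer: I*sqrt(35853) ≈ 189.35*I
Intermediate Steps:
f(t, V) = -43
sqrt(f(139, l(-6)) - 35810) = sqrt(-43 - 35810) = sqrt(-35853) = I*sqrt(35853)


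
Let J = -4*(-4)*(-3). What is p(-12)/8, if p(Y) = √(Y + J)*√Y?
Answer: -3*√5/2 ≈ -3.3541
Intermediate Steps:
J = -48 (J = 16*(-3) = -48)
p(Y) = √Y*√(-48 + Y) (p(Y) = √(Y - 48)*√Y = √(-48 + Y)*√Y = √Y*√(-48 + Y))
p(-12)/8 = (√(-12)*√(-48 - 12))/8 = ((2*I*√3)*√(-60))/8 = ((2*I*√3)*(2*I*√15))/8 = (-12*√5)/8 = -3*√5/2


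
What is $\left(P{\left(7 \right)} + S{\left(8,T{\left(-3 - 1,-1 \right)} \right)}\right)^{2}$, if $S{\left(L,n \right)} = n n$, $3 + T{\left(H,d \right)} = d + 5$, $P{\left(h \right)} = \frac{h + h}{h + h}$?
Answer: $4$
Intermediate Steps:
$P{\left(h \right)} = 1$ ($P{\left(h \right)} = \frac{2 h}{2 h} = 2 h \frac{1}{2 h} = 1$)
$T{\left(H,d \right)} = 2 + d$ ($T{\left(H,d \right)} = -3 + \left(d + 5\right) = -3 + \left(5 + d\right) = 2 + d$)
$S{\left(L,n \right)} = n^{2}$
$\left(P{\left(7 \right)} + S{\left(8,T{\left(-3 - 1,-1 \right)} \right)}\right)^{2} = \left(1 + \left(2 - 1\right)^{2}\right)^{2} = \left(1 + 1^{2}\right)^{2} = \left(1 + 1\right)^{2} = 2^{2} = 4$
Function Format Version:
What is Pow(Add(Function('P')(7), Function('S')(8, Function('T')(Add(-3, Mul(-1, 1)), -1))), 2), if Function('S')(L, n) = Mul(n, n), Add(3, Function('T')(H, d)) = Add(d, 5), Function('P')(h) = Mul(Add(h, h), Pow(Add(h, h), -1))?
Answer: 4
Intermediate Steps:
Function('P')(h) = 1 (Function('P')(h) = Mul(Mul(2, h), Pow(Mul(2, h), -1)) = Mul(Mul(2, h), Mul(Rational(1, 2), Pow(h, -1))) = 1)
Function('T')(H, d) = Add(2, d) (Function('T')(H, d) = Add(-3, Add(d, 5)) = Add(-3, Add(5, d)) = Add(2, d))
Function('S')(L, n) = Pow(n, 2)
Pow(Add(Function('P')(7), Function('S')(8, Function('T')(Add(-3, Mul(-1, 1)), -1))), 2) = Pow(Add(1, Pow(Add(2, -1), 2)), 2) = Pow(Add(1, Pow(1, 2)), 2) = Pow(Add(1, 1), 2) = Pow(2, 2) = 4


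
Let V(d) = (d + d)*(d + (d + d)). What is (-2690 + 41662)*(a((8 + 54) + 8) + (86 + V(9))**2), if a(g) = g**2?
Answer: 12941977648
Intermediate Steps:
V(d) = 6*d**2 (V(d) = (2*d)*(d + 2*d) = (2*d)*(3*d) = 6*d**2)
(-2690 + 41662)*(a((8 + 54) + 8) + (86 + V(9))**2) = (-2690 + 41662)*(((8 + 54) + 8)**2 + (86 + 6*9**2)**2) = 38972*((62 + 8)**2 + (86 + 6*81)**2) = 38972*(70**2 + (86 + 486)**2) = 38972*(4900 + 572**2) = 38972*(4900 + 327184) = 38972*332084 = 12941977648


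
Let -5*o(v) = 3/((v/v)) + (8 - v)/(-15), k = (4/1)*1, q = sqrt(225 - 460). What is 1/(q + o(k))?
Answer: -3075/1323556 - 5625*I*sqrt(235)/1323556 ≈ -0.0023233 - 0.06515*I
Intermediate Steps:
q = I*sqrt(235) (q = sqrt(-235) = I*sqrt(235) ≈ 15.33*I)
k = 4 (k = (4*1)*1 = 4*1 = 4)
o(v) = -37/75 - v/75 (o(v) = -(3/((v/v)) + (8 - v)/(-15))/5 = -(3/1 + (8 - v)*(-1/15))/5 = -(3*1 + (-8/15 + v/15))/5 = -(3 + (-8/15 + v/15))/5 = -(37/15 + v/15)/5 = -37/75 - v/75)
1/(q + o(k)) = 1/(I*sqrt(235) + (-37/75 - 1/75*4)) = 1/(I*sqrt(235) + (-37/75 - 4/75)) = 1/(I*sqrt(235) - 41/75) = 1/(-41/75 + I*sqrt(235))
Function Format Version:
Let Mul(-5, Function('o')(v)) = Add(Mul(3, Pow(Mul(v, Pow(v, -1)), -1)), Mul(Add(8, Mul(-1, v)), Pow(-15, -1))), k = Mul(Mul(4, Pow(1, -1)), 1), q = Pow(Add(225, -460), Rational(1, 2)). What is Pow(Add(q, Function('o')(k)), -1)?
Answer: Add(Rational(-3075, 1323556), Mul(Rational(-5625, 1323556), I, Pow(235, Rational(1, 2)))) ≈ Add(-0.0023233, Mul(-0.065150, I))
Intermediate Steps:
q = Mul(I, Pow(235, Rational(1, 2))) (q = Pow(-235, Rational(1, 2)) = Mul(I, Pow(235, Rational(1, 2))) ≈ Mul(15.330, I))
k = 4 (k = Mul(Mul(4, 1), 1) = Mul(4, 1) = 4)
Function('o')(v) = Add(Rational(-37, 75), Mul(Rational(-1, 75), v)) (Function('o')(v) = Mul(Rational(-1, 5), Add(Mul(3, Pow(Mul(v, Pow(v, -1)), -1)), Mul(Add(8, Mul(-1, v)), Pow(-15, -1)))) = Mul(Rational(-1, 5), Add(Mul(3, Pow(1, -1)), Mul(Add(8, Mul(-1, v)), Rational(-1, 15)))) = Mul(Rational(-1, 5), Add(Mul(3, 1), Add(Rational(-8, 15), Mul(Rational(1, 15), v)))) = Mul(Rational(-1, 5), Add(3, Add(Rational(-8, 15), Mul(Rational(1, 15), v)))) = Mul(Rational(-1, 5), Add(Rational(37, 15), Mul(Rational(1, 15), v))) = Add(Rational(-37, 75), Mul(Rational(-1, 75), v)))
Pow(Add(q, Function('o')(k)), -1) = Pow(Add(Mul(I, Pow(235, Rational(1, 2))), Add(Rational(-37, 75), Mul(Rational(-1, 75), 4))), -1) = Pow(Add(Mul(I, Pow(235, Rational(1, 2))), Add(Rational(-37, 75), Rational(-4, 75))), -1) = Pow(Add(Mul(I, Pow(235, Rational(1, 2))), Rational(-41, 75)), -1) = Pow(Add(Rational(-41, 75), Mul(I, Pow(235, Rational(1, 2)))), -1)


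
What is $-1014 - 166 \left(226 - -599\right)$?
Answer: $-137964$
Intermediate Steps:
$-1014 - 166 \left(226 - -599\right) = -1014 - 166 \left(226 + 599\right) = -1014 - 136950 = -137964$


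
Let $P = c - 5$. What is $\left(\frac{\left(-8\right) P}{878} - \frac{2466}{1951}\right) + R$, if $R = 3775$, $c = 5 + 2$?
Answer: $\frac{3232147793}{856489} \approx 3773.7$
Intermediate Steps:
$c = 7$
$P = 2$ ($P = 7 - 5 = 2$)
$\left(\frac{\left(-8\right) P}{878} - \frac{2466}{1951}\right) + R = \left(\frac{\left(-8\right) 2}{878} - \frac{2466}{1951}\right) + 3775 = \left(\left(-16\right) \frac{1}{878} - \frac{2466}{1951}\right) + 3775 = \left(- \frac{8}{439} - \frac{2466}{1951}\right) + 3775 = - \frac{1098182}{856489} + 3775 = \frac{3232147793}{856489}$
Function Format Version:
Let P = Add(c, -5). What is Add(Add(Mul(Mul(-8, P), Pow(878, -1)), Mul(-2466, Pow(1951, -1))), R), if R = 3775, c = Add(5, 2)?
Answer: Rational(3232147793, 856489) ≈ 3773.7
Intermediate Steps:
c = 7
P = 2 (P = Add(7, -5) = 2)
Add(Add(Mul(Mul(-8, P), Pow(878, -1)), Mul(-2466, Pow(1951, -1))), R) = Add(Add(Mul(Mul(-8, 2), Pow(878, -1)), Mul(-2466, Pow(1951, -1))), 3775) = Add(Add(Mul(-16, Rational(1, 878)), Mul(-2466, Rational(1, 1951))), 3775) = Add(Add(Rational(-8, 439), Rational(-2466, 1951)), 3775) = Add(Rational(-1098182, 856489), 3775) = Rational(3232147793, 856489)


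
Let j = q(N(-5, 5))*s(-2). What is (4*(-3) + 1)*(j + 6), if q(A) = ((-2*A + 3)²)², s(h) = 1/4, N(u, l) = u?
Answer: -314435/4 ≈ -78609.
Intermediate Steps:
s(h) = ¼
q(A) = (3 - 2*A)⁴ (q(A) = ((3 - 2*A)²)² = (3 - 2*A)⁴)
j = 28561/4 (j = (-3 + 2*(-5))⁴*(¼) = (-3 - 10)⁴*(¼) = (-13)⁴*(¼) = 28561*(¼) = 28561/4 ≈ 7140.3)
(4*(-3) + 1)*(j + 6) = (4*(-3) + 1)*(28561/4 + 6) = (-12 + 1)*(28585/4) = -11*28585/4 = -314435/4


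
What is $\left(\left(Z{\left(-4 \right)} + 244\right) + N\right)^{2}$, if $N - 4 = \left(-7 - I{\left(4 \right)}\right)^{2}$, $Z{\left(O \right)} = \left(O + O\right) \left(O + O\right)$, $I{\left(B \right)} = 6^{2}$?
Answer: $4669921$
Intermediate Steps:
$I{\left(B \right)} = 36$
$Z{\left(O \right)} = 4 O^{2}$ ($Z{\left(O \right)} = 2 O 2 O = 4 O^{2}$)
$N = 1853$ ($N = 4 + \left(-7 - 36\right)^{2} = 4 + \left(-43\right)^{2} = 4 + 1849 = 1853$)
$\left(\left(Z{\left(-4 \right)} + 244\right) + N\right)^{2} = \left(\left(4 \left(-4\right)^{2} + 244\right) + 1853\right)^{2} = \left(\left(4 \cdot 16 + 244\right) + 1853\right)^{2} = \left(\left(64 + 244\right) + 1853\right)^{2} = \left(308 + 1853\right)^{2} = 2161^{2} = 4669921$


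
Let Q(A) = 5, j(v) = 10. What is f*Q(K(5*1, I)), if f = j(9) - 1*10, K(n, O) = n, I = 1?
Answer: 0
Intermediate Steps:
f = 0 (f = 10 - 1*10 = 10 - 10 = 0)
f*Q(K(5*1, I)) = 0*5 = 0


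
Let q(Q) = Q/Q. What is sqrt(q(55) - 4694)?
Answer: 19*I*sqrt(13) ≈ 68.505*I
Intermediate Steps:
q(Q) = 1
sqrt(q(55) - 4694) = sqrt(1 - 4694) = sqrt(-4693) = 19*I*sqrt(13)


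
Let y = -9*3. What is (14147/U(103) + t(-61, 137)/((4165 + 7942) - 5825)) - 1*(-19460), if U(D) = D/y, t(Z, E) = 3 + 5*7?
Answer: 5095994908/323523 ≈ 15752.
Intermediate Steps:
t(Z, E) = 38 (t(Z, E) = 3 + 35 = 38)
y = -27
U(D) = -D/27 (U(D) = D/(-27) = D*(-1/27) = -D/27)
(14147/U(103) + t(-61, 137)/((4165 + 7942) - 5825)) - 1*(-19460) = (14147/((-1/27*103)) + 38/((4165 + 7942) - 5825)) - 1*(-19460) = (14147/(-103/27) + 38/(12107 - 5825)) + 19460 = (14147*(-27/103) + 38/6282) + 19460 = (-381969/103 + 38*(1/6282)) + 19460 = (-381969/103 + 19/3141) + 19460 = -1199762672/323523 + 19460 = 5095994908/323523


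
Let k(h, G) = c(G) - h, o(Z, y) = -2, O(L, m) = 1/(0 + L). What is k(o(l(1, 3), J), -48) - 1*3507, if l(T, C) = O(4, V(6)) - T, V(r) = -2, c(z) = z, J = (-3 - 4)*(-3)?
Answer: -3553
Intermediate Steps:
J = 21 (J = -7*(-3) = 21)
O(L, m) = 1/L
l(T, C) = ¼ - T (l(T, C) = 1/4 - T = ¼ - T)
k(h, G) = G - h
k(o(l(1, 3), J), -48) - 1*3507 = (-48 - 1*(-2)) - 1*3507 = (-48 + 2) - 3507 = -46 - 3507 = -3553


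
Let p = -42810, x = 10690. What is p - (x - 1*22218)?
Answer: -31282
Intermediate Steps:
p - (x - 1*22218) = -42810 - (10690 - 1*22218) = -42810 - (10690 - 22218) = -42810 - 1*(-11528) = -42810 + 11528 = -31282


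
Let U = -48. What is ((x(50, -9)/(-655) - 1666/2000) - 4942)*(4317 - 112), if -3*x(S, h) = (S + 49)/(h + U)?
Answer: -10346582084617/497800 ≈ -2.0785e+7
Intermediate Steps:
x(S, h) = -(49 + S)/(3*(-48 + h)) (x(S, h) = -(S + 49)/(3*(h - 48)) = -(49 + S)/(3*(-48 + h)))
((x(50, -9)/(-655) - 1666/2000) - 4942)*(4317 - 112) = ((((-49 - 1*50)/(3*(-48 - 9)))/(-655) - 1666/2000) - 4942)*(4317 - 112) = ((((⅓)*(-49 - 50)/(-57))*(-1/655) - 1666*1/2000) - 4942)*4205 = ((((⅓)*(-1/57)*(-99))*(-1/655) - 833/1000) - 4942)*4205 = (((11/19)*(-1/655) - 833/1000) - 4942)*4205 = ((-11/12445 - 833/1000) - 4942)*4205 = (-2075537/2489000 - 4942)*4205 = -12302713537/2489000*4205 = -10346582084617/497800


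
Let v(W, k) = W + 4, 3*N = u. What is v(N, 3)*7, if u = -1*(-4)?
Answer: 112/3 ≈ 37.333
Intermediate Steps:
u = 4
N = 4/3 (N = (1/3)*4 = 4/3 ≈ 1.3333)
v(W, k) = 4 + W
v(N, 3)*7 = (4 + 4/3)*7 = (16/3)*7 = 112/3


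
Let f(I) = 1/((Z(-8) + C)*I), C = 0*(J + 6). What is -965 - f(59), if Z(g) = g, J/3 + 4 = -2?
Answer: -455479/472 ≈ -965.00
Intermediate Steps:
J = -18 (J = -12 + 3*(-2) = -12 - 6 = -18)
C = 0 (C = 0*(-18 + 6) = 0*(-12) = 0)
f(I) = -1/(8*I) (f(I) = 1/((-8 + 0)*I) = 1/((-8)*I) = -1/(8*I))
-965 - f(59) = -965 - (-1)/(8*59) = -965 - 1*(-1/472) = -965 + 1/472 = -455479/472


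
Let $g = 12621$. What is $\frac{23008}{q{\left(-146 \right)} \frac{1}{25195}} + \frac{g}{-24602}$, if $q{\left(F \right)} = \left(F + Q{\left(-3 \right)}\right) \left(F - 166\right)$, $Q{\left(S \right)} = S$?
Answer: $\frac{1782607753009}{142962222} \approx 12469.0$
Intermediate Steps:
$q{\left(F \right)} = \left(-166 + F\right) \left(-3 + F\right)$ ($q{\left(F \right)} = \left(F - 3\right) \left(F - 166\right) = \left(-3 + F\right) \left(-166 + F\right) = \left(-166 + F\right) \left(-3 + F\right)$)
$\frac{23008}{q{\left(-146 \right)} \frac{1}{25195}} + \frac{g}{-24602} = \frac{23008}{\left(498 + \left(-146\right)^{2} - -24674\right) \frac{1}{25195}} + \frac{12621}{-24602} = \frac{23008}{\left(498 + 21316 + 24674\right) \frac{1}{25195}} + 12621 \left(- \frac{1}{24602}\right) = \frac{23008}{46488 \cdot \frac{1}{25195}} - \frac{12621}{24602} = \frac{23008}{\frac{46488}{25195}} - \frac{12621}{24602} = 23008 \cdot \frac{25195}{46488} - \frac{12621}{24602} = \frac{72460820}{5811} - \frac{12621}{24602} = \frac{1782607753009}{142962222}$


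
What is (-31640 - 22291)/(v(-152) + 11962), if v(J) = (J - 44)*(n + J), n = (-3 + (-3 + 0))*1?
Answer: -17977/14310 ≈ -1.2563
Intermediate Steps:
n = -6 (n = (-3 - 3)*1 = -6*1 = -6)
v(J) = (-44 + J)*(-6 + J) (v(J) = (J - 44)*(-6 + J) = (-44 + J)*(-6 + J))
(-31640 - 22291)/(v(-152) + 11962) = (-31640 - 22291)/((264 + (-152)**2 - 50*(-152)) + 11962) = -53931/((264 + 23104 + 7600) + 11962) = -53931/(30968 + 11962) = -53931/42930 = -53931*1/42930 = -17977/14310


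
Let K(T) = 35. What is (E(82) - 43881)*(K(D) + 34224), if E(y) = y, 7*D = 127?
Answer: -1500509941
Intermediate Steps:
D = 127/7 (D = (⅐)*127 = 127/7 ≈ 18.143)
(E(82) - 43881)*(K(D) + 34224) = (82 - 43881)*(35 + 34224) = -43799*34259 = -1500509941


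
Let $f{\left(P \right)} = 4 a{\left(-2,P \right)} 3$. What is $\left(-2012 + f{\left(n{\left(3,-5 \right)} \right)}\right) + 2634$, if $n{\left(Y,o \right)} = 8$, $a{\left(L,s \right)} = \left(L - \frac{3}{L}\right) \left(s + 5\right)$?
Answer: $544$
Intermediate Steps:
$a{\left(L,s \right)} = \left(5 + s\right) \left(L - \frac{3}{L}\right)$ ($a{\left(L,s \right)} = \left(L - \frac{3}{L}\right) \left(5 + s\right) = \left(5 + s\right) \left(L - \frac{3}{L}\right)$)
$f{\left(P \right)} = -30 - 6 P$ ($f{\left(P \right)} = 4 \frac{-15 - 3 P + \left(-2\right)^{2} \left(5 + P\right)}{-2} \cdot 3 = 4 \left(- \frac{-15 - 3 P + 4 \left(5 + P\right)}{2}\right) 3 = 4 \left(- \frac{-15 - 3 P + \left(20 + 4 P\right)}{2}\right) 3 = 4 \left(- \frac{5 + P}{2}\right) 3 = 4 \left(- \frac{5}{2} - \frac{P}{2}\right) 3 = \left(-10 - 2 P\right) 3 = -30 - 6 P$)
$\left(-2012 + f{\left(n{\left(3,-5 \right)} \right)}\right) + 2634 = \left(-2012 - 78\right) + 2634 = -2090 + 2634 = 544$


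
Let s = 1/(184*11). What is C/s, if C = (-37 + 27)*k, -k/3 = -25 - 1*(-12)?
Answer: -789360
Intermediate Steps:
k = 39 (k = -3*(-25 - 1*(-12)) = -3*(-25 + 12) = -3*(-13) = 39)
s = 1/2024 ≈ 0.00049407
C = -390 (C = (-37 + 27)*39 = -10*39 = -390)
C/s = -390/1/2024 = -390*2024 = -789360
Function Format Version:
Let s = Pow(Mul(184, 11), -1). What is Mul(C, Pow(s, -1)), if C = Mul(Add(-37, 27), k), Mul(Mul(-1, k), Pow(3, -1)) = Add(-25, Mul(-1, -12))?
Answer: -789360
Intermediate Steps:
k = 39 (k = Mul(-3, Add(-25, Mul(-1, -12))) = Mul(-3, Add(-25, 12)) = Mul(-3, -13) = 39)
s = Rational(1, 2024) (s = Pow(2024, -1) = Rational(1, 2024) ≈ 0.00049407)
C = -390 (C = Mul(Add(-37, 27), 39) = Mul(-10, 39) = -390)
Mul(C, Pow(s, -1)) = Mul(-390, Pow(Rational(1, 2024), -1)) = Mul(-390, 2024) = -789360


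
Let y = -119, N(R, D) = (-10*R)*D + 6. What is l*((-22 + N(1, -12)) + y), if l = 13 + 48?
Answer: -915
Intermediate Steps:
N(R, D) = 6 - 10*D*R (N(R, D) = -10*D*R + 6 = 6 - 10*D*R)
l = 61
l*((-22 + N(1, -12)) + y) = 61*((-22 + (6 - 10*(-12)*1)) - 119) = 61*((-22 + (6 + 120)) - 119) = 61*((-22 + 126) - 119) = 61*(104 - 119) = 61*(-15) = -915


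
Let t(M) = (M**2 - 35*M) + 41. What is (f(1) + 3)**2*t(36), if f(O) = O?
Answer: 1232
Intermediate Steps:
t(M) = 41 + M**2 - 35*M
(f(1) + 3)**2*t(36) = (1 + 3)**2*(41 + 36**2 - 35*36) = 4**2*(41 + 1296 - 1260) = 16*77 = 1232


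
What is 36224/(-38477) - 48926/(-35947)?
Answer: 580381574/1383132719 ≈ 0.41961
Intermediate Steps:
36224/(-38477) - 48926/(-35947) = 36224*(-1/38477) - 48926*(-1/35947) = -36224/38477 + 48926/35947 = 580381574/1383132719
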